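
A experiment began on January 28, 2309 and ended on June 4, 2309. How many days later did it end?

127

January 2309: 31 − 28 = 3 days remain.
Then February 2309 (28), March (31), April (30), May (31): 28 + 31 + 30 + 31 = 120 days.
June 1–4, 2309: 4 days.
Total: 3 + 120 + 4 = 127 days.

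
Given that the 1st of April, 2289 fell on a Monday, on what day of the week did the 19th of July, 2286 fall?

Monday

Count forward from the earlier date (July 19, 2286) to the later (April 1, 2289):
July 19, 2286 → July 19, 2287: 365 days.
July 19, 2287 → July 19, 2288: 366 days (2288 is a leap year).
July 2288: 31 − 19 = 12 days remain.
Then August (31), September (30), October (31), November (30), December (31), January (31), February 2289 (28), March (31): 31 + 30 + 31 + 30 + 31 + 31 + 28 + 31 = 243 days.
April 1, 2289: 1 day.
Residual: 256 days.
Total: 987 days.
987 is a multiple of 7, so the 19th of July, 2286 falls on the same weekday: Monday.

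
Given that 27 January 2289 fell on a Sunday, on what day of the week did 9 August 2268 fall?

Count forward from the earlier date (August 9, 2268) to the later (January 27, 2289):
Day-of-year of August 9, 2268: 222.
Day-of-year of January 27, 2289: 27.
2268 has 366 days, so 366 − 222 = 144 days remain in 2268.
Full years 2269–2288: 15 common + 5 leap = 15×365 + 5×366 = 7305 days.
Total: 144 + 7305 + 27 = 7476 days.
7476 is a multiple of 7, so 9 August 2268 falls on the same weekday: Sunday.

Sunday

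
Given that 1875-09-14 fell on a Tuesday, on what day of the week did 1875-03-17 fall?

Count forward from the earlier date (March 17, 1875) to the later (September 14, 1875):
March 1875: 31 − 17 = 14 days remain.
Then April (30), May (31), June (30), July (31), August (31): 30 + 31 + 30 + 31 + 31 = 153 days.
September 1–14, 1875: 14 days.
Total: 14 + 153 + 14 = 181 days.
181 mod 7 = 6, so 6 days before Tuesday is Wednesday.

Wednesday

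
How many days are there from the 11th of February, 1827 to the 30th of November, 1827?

292

February 1827: 28 − 11 = 17 days remain (1827 is not a leap year, so February has 28 days).
Then March (31), April (30), May (31), June (30), July (31), August (31), September (30), October (31): 31 + 30 + 31 + 30 + 31 + 31 + 30 + 31 = 245 days.
November 1–30, 1827: 30 days.
Total: 17 + 245 + 30 = 292 days.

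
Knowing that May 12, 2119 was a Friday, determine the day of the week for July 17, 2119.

Monday

May 2119: 31 − 12 = 19 days remain.
Then June (30): 30 days.
July 1–17, 2119: 17 days.
Total: 19 + 30 + 17 = 66 days.
66 mod 7 = 3, so 3 days after Friday is Monday.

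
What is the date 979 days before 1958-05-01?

1955-08-26

Count 979 days before May 1, 1958:
Day-of-year of August 26, 1955: 238.
Day-of-year of May 1, 1958: 121.
1955 has 365 days, so 365 − 238 = 127 days remain in 1955.
Full years: 1956: 366; 1957: 365. Sum = 731.
Total: 127 + 731 + 121 = 979 days.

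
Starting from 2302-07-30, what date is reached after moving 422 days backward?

2301-06-03

Count 422 days before July 30, 2302:
June 3, 2301 → June 3, 2302: 365 days.
June 2302: 30 − 3 = 27 days remain.
July 1–30, 2302: 30 days.
Residual: 57 days.
Total: 422 days.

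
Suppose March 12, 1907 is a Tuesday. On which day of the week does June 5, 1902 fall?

Count forward from the earlier date (June 5, 1902) to the later (March 12, 1907):
Day-of-year of June 5, 1902: 156.
Day-of-year of March 12, 1907: 71.
1902 has 365 days, so 365 − 156 = 209 days remain in 1902.
Full years: 1903: 365; 1904: 366; 1905: 365; 1906: 365. Sum = 1461.
Total: 209 + 1461 + 71 = 1741 days.
1741 mod 7 = 5, so 5 days before Tuesday is Thursday.

Thursday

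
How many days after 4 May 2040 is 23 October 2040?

May 2040: 31 − 4 = 27 days remain.
Then June (30), July (31), August (31), September (30): 30 + 31 + 31 + 30 = 122 days.
October 1–23, 2040: 23 days.
Total: 27 + 122 + 23 = 172 days.

172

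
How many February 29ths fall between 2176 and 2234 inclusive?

Years divisible by 4: 2176, 2180, …, 2232 — 15 in all.
Of these, 2200 is divisible by 100 but not 400, so not leap.
Leap years: 15 − 1 = 14.

14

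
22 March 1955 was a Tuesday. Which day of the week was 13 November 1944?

Count forward from the earlier date (November 13, 1944) to the later (March 22, 1955):
Day-of-year of November 13, 1944: 318.
Day-of-year of March 22, 1955: 81.
1944 has 366 days, so 366 − 318 = 48 days remain in 1944.
Full years 1945–1954: 8 common + 2 leap = 8×365 + 2×366 = 3652 days.
Total: 48 + 3652 + 81 = 3781 days.
3781 mod 7 = 1, so 1 day before Tuesday is Monday.

Monday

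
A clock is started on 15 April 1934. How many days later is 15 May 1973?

14275

From April 15, 1934 to April 15, 1973: 39 years, of which 10 contain a Feb 29 — 29×365 + 10×366 = 14245 days.
April 1973: 30 − 15 = 15 days remain.
May 1–15, 1973: 15 days.
Residual: 30 days.
Total: 14275 days.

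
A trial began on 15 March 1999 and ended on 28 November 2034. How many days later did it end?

From March 15, 1999 to March 15, 2034: 35 years, of which 9 contain a Feb 29 — 26×365 + 9×366 = 12784 days.
(2000 is a leap year (divisible by 400).)
March 2034: 31 − 15 = 16 days remain.
Then April (30), May (31), June (30), July (31), August (31), September (30), October (31): 30 + 31 + 30 + 31 + 31 + 30 + 31 = 214 days.
November 1–28, 2034: 28 days.
Residual: 258 days.
Total: 13042 days.

13042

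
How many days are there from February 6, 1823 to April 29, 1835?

Day-of-year of February 6, 1823: 37.
Day-of-year of April 29, 1835: 119.
1823 has 365 days, so 365 − 37 = 328 days remain in 1823.
Full years 1824–1834: 8 common + 3 leap = 8×365 + 3×366 = 4018 days.
Total: 328 + 4018 + 119 = 4465 days.

4465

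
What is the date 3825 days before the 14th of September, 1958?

the 25th of March, 1948

Count 3825 days before September 14, 1958:
From March 25, 1948 to March 25, 1958: 10 years, of which 2 contain a Feb 29 — 8×365 + 2×366 = 3652 days.
March 1958: 31 − 25 = 6 days remain.
Then April (30), May (31), June (30), July (31), August (31): 30 + 31 + 30 + 31 + 31 = 153 days.
September 1–14, 1958: 14 days.
Residual: 173 days.
Total: 3825 days.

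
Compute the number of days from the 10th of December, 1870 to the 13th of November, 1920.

18235

From December 10, 1870 to December 10, 1919: 49 years, of which 11 contain a Feb 29 — 38×365 + 11×366 = 17896 days.
(1900 is not a leap year (divisible by 100 but not 400).)
December 1919: 31 − 10 = 21 days remain.
Then 10 full months totalling 305 days.
November 1–13, 1920: 13 days.
Residual: 339 days.
Total: 18235 days.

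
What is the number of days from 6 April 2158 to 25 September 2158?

172

April 2158: 30 − 6 = 24 days remain.
Then May (31), June (30), July (31), August (31): 31 + 30 + 31 + 31 = 123 days.
September 1–25, 2158: 25 days.
Total: 24 + 123 + 25 = 172 days.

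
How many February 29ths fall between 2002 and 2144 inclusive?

35

Years divisible by 4: 2004, 2008, …, 2144 — 36 in all.
Of these, 2100 is divisible by 100 but not 400, so not leap.
Leap years: 36 − 1 = 35.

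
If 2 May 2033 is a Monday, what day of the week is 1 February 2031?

Count forward from the earlier date (February 1, 2031) to the later (May 2, 2033):
Day-of-year of February 1, 2031: 32.
Day-of-year of May 2, 2033: 122.
2031 has 365 days, so 365 − 32 = 333 days remain in 2031.
Full years: 2032: 366. Sum = 366.
Total: 333 + 366 + 122 = 821 days.
821 mod 7 = 2, so 2 days before Monday is Saturday.

Saturday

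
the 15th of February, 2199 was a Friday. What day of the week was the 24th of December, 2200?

Wednesday

Day-of-year of February 15, 2199: 46.
Day-of-year of December 24, 2200: 358.
2199 has 365 days, so 365 − 46 = 319 days remain in 2199.
Total: 319 + 358 = 677 days.
677 mod 7 = 5, so 5 days after Friday is Wednesday.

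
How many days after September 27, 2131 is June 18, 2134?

995

Day-of-year of September 27, 2131: 270.
Day-of-year of June 18, 2134: 169.
2131 has 365 days, so 365 − 270 = 95 days remain in 2131.
Full years: 2132: 366; 2133: 365. Sum = 731.
Total: 95 + 731 + 169 = 995 days.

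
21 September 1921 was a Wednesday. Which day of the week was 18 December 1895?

Count forward from the earlier date (December 18, 1895) to the later (September 21, 1921):
Day-of-year of December 18, 1895: 352.
Day-of-year of September 21, 1921: 264.
1895 has 365 days, so 365 − 352 = 13 days remain in 1895.
Full years 1896–1920: 19 common + 6 leap = 19×365 + 6×366 = 9131 days.
Total: 13 + 9131 + 264 = 9408 days.
9408 is a multiple of 7, so 18 December 1895 falls on the same weekday: Wednesday.

Wednesday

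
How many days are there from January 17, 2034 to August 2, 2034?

197

January 2034: 31 − 17 = 14 days remain.
Then February 2034 (28), March (31), April (30), May (31), June (30), July (31): 28 + 31 + 30 + 31 + 30 + 31 = 181 days.
August 1–2, 2034: 2 days.
Total: 14 + 181 + 2 = 197 days.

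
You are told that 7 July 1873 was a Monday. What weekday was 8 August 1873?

July 1873: 31 − 7 = 24 days remain.
August 1–8, 1873: 8 days.
Total: 24 + 8 = 32 days.
32 mod 7 = 4, so 4 days after Monday is Friday.

Friday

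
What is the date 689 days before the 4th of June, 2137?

the 16th of July, 2135

Count 689 days before June 4, 2137:
Day-of-year of July 16, 2135: 197.
Day-of-year of June 4, 2137: 155.
2135 has 365 days, so 365 − 197 = 168 days remain in 2135.
Full years: 2136: 366. Sum = 366.
Total: 168 + 366 + 155 = 689 days.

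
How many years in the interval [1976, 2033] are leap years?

15

Years divisible by 4: 1976, 1980, …, 2032 — 15 in all.
2000 is divisible by 400, so still leap.
No century exceptions apply. Count: 15.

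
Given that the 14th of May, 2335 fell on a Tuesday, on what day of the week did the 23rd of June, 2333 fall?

Count forward from the earlier date (June 23, 2333) to the later (May 14, 2335):
June 23, 2333 → June 23, 2334: 365 days.
June 2334: 30 − 23 = 7 days remain.
Then 10 full months totalling 304 days.
May 1–14, 2335: 14 days.
Residual: 325 days.
Total: 690 days.
690 mod 7 = 4, so 4 days before Tuesday is Friday.

Friday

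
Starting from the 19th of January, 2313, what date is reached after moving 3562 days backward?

the 20th of April, 2303

Count 3562 days before January 19, 2313:
Day-of-year of April 20, 2303: 110.
Day-of-year of January 19, 2313: 19.
2303 has 365 days, so 365 − 110 = 255 days remain in 2303.
Full years 2304–2312: 6 common + 3 leap = 6×365 + 3×366 = 3288 days.
Total: 255 + 3288 + 19 = 3562 days.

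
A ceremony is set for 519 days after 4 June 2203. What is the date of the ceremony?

4 November 2204

Count 519 days after June 4, 2203:
June 4, 2203 → June 4, 2204: 366 days (2204 is a leap year).
June 2204: 30 − 4 = 26 days remain.
Then July (31), August (31), September (30), October (31): 31 + 31 + 30 + 31 = 123 days.
November 1–4, 2204: 4 days.
Residual: 153 days.
Total: 519 days.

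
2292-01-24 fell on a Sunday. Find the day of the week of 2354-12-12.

From January 24, 2292 to January 24, 2354: 62 years, of which 15 contain a Feb 29 — 47×365 + 15×366 = 22645 days.
(2300 is not a leap year (divisible by 100 but not 400).)
January 2354: 31 − 24 = 7 days remain.
Then 10 full months totalling 303 days.
December 1–12, 2354: 12 days.
Residual: 322 days.
Total: 22967 days.
22967 is a multiple of 7, so 2354-12-12 falls on the same weekday: Sunday.

Sunday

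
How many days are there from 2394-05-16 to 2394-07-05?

May 2394: 31 − 16 = 15 days remain.
Then June (30): 30 days.
July 1–5, 2394: 5 days.
Total: 15 + 30 + 5 = 50 days.

50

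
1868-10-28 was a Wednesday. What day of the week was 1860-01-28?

Saturday

Count forward from the earlier date (January 28, 1860) to the later (October 28, 1868):
Day-of-year of January 28, 1860: 28.
Day-of-year of October 28, 1868: 302.
1860 has 366 days, so 366 − 28 = 338 days remain in 1860.
Full years 1861–1867: 6 common + 1 leap = 6×365 + 1×366 = 2556 days.
Total: 338 + 2556 + 302 = 3196 days.
3196 mod 7 = 4, so 4 days before Wednesday is Saturday.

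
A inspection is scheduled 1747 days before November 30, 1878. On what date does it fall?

February 17, 1874

Count 1747 days before November 30, 1878:
Day-of-year of February 17, 1874: 48.
Day-of-year of November 30, 1878: 334.
1874 has 365 days, so 365 − 48 = 317 days remain in 1874.
Full years: 1875: 365; 1876: 366; 1877: 365. Sum = 1096.
Total: 317 + 1096 + 334 = 1747 days.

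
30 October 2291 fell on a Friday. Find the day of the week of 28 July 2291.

Tuesday

Count forward from the earlier date (July 28, 2291) to the later (October 30, 2291):
July 2291: 31 − 28 = 3 days remain.
Then August (31), September (30): 31 + 30 = 61 days.
October 1–30, 2291: 30 days.
Total: 3 + 61 + 30 = 94 days.
94 mod 7 = 3, so 3 days before Friday is Tuesday.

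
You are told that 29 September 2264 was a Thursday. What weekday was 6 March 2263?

Friday

Count forward from the earlier date (March 6, 2263) to the later (September 29, 2264):
March 6, 2263 → March 6, 2264: 366 days (2264 is a leap year).
March 2264: 31 − 6 = 25 days remain.
Then April (30), May (31), June (30), July (31), August (31): 30 + 31 + 30 + 31 + 31 = 153 days.
September 1–29, 2264: 29 days.
Residual: 207 days.
Total: 573 days.
573 mod 7 = 6, so 6 days before Thursday is Friday.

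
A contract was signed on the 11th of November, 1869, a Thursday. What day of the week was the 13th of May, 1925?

Wednesday

Day-of-year of November 11, 1869: 315.
Day-of-year of May 13, 1925: 133.
1869 has 365 days, so 365 − 315 = 50 days remain in 1869.
Full years 1870–1924: 42 common + 13 leap = 42×365 + 13×366 = 20088 days.
Total: 50 + 20088 + 133 = 20271 days.
20271 mod 7 = 6, so 6 days after Thursday is Wednesday.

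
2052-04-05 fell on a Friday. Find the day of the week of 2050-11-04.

Friday

Count forward from the earlier date (November 4, 2050) to the later (April 5, 2052):
Day-of-year of November 4, 2050: 308.
Day-of-year of April 5, 2052: 96.
2050 has 365 days, so 365 − 308 = 57 days remain in 2050.
Full years: 2051: 365. Sum = 365.
Total: 57 + 365 + 96 = 518 days.
518 is a multiple of 7, so 2050-11-04 falls on the same weekday: Friday.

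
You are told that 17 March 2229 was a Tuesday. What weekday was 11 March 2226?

Count forward from the earlier date (March 11, 2226) to the later (March 17, 2229):
March 11, 2226 → March 11, 2227: 365 days.
March 11, 2227 → March 11, 2228: 366 days (2228 is a leap year).
March 11, 2228 → March 11, 2229: 365 days.
Within March 2229: 17 − 11 = 6 days.
Total: 1102 days.
1102 mod 7 = 3, so 3 days before Tuesday is Saturday.

Saturday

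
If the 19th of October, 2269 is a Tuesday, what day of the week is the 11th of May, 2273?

October 19, 2269 → October 19, 2270: 365 days.
October 19, 2270 → October 19, 2271: 365 days.
October 19, 2271 → October 19, 2272: 366 days (2272 is a leap year).
October 2272: 31 − 19 = 12 days remain.
Then November (30), December (31), January (31), February 2273 (28), March (31), April (30): 30 + 31 + 31 + 28 + 31 + 30 = 181 days.
May 1–11, 2273: 11 days.
Residual: 204 days.
Total: 1300 days.
1300 mod 7 = 5, so 5 days after Tuesday is Sunday.

Sunday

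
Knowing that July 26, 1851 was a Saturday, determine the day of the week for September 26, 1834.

Friday

Count forward from the earlier date (September 26, 1834) to the later (July 26, 1851):
From September 26, 1834 to September 26, 1850: 16 years, of which 4 contain a Feb 29 — 12×365 + 4×366 = 5844 days.
September 1850: 30 − 26 = 4 days remain.
Then 9 full months totalling 273 days.
July 1–26, 1851: 26 days.
Residual: 303 days.
Total: 6147 days.
6147 mod 7 = 1, so 1 day before Saturday is Friday.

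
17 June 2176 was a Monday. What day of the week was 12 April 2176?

Friday

Count forward from the earlier date (April 12, 2176) to the later (June 17, 2176):
April 2176: 30 − 12 = 18 days remain.
Then May (31): 31 days.
June 1–17, 2176: 17 days.
Total: 18 + 31 + 17 = 66 days.
66 mod 7 = 3, so 3 days before Monday is Friday.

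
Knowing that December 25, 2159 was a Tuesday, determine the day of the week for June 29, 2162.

December 25, 2159 → December 25, 2160: 366 days (2160 is a leap year).
December 25, 2160 → December 25, 2161: 365 days.
December 2161: 31 − 25 = 6 days remain.
Then January (31), February 2162 (28), March (31), April (30), May (31): 31 + 28 + 31 + 30 + 31 = 151 days.
June 1–29, 2162: 29 days.
Residual: 186 days.
Total: 917 days.
917 is a multiple of 7, so June 29, 2162 falls on the same weekday: Tuesday.

Tuesday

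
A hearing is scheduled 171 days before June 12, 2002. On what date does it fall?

December 23, 2001

Count 171 days before June 12, 2002:
Day-of-year of December 23, 2001: 357.
Day-of-year of June 12, 2002: 163.
2001 has 365 days, so 365 − 357 = 8 days remain in 2001.
Total: 8 + 163 = 171 days.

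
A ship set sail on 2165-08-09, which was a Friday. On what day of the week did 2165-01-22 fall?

Tuesday

Count forward from the earlier date (January 22, 2165) to the later (August 9, 2165):
January 2165: 31 − 22 = 9 days remain.
Then February 2165 (28), March (31), April (30), May (31), June (30), July (31): 28 + 31 + 30 + 31 + 30 + 31 = 181 days.
August 1–9, 2165: 9 days.
Total: 9 + 181 + 9 = 199 days.
199 mod 7 = 3, so 3 days before Friday is Tuesday.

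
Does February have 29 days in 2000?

Yes

2000 is a leap year (divisible by 400).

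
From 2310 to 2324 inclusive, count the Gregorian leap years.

4

Years divisible by 4 in [2310, 2324]: 2312, 2316, 2320, 2324.
No century exceptions apply. Count: 4.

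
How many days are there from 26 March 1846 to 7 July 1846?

103

March 1846: 31 − 26 = 5 days remain.
Then April (30), May (31), June (30): 30 + 31 + 30 = 91 days.
July 1–7, 1846: 7 days.
Total: 5 + 91 + 7 = 103 days.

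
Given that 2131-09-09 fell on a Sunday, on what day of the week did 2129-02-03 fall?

Thursday

Count forward from the earlier date (February 3, 2129) to the later (September 9, 2131):
Day-of-year of February 3, 2129: 34.
Day-of-year of September 9, 2131: 252.
2129 has 365 days, so 365 − 34 = 331 days remain in 2129.
Full years: 2130: 365. Sum = 365.
Total: 331 + 365 + 252 = 948 days.
948 mod 7 = 3, so 3 days before Sunday is Thursday.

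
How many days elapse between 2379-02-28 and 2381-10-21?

February 2379: 28 − 28 = 0 days remain (2379 is not a leap year, so February has 28 days).
Then 31 full months totalling 945 days.
October 1–21, 2381: 21 days.
Total: 0 + 945 + 21 = 966 days.

966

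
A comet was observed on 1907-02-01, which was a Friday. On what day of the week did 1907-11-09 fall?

Saturday

February 1907: 28 − 1 = 27 days remain (1907 is not a leap year, so February has 28 days).
Then March (31), April (30), May (31), June (30), July (31), August (31), September (30), October (31): 31 + 30 + 31 + 30 + 31 + 31 + 30 + 31 = 245 days.
November 1–9, 1907: 9 days.
Total: 27 + 245 + 9 = 281 days.
281 mod 7 = 1, so 1 day after Friday is Saturday.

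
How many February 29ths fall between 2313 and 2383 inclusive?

Years divisible by 4: 2316, 2320, …, 2380 — 17 in all.
No century exceptions apply. Count: 17.

17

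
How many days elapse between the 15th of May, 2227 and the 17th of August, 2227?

May 2227: 31 − 15 = 16 days remain.
Then June (30), July (31): 30 + 31 = 61 days.
August 1–17, 2227: 17 days.
Total: 16 + 61 + 17 = 94 days.

94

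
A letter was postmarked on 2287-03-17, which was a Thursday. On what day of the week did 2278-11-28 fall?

Thursday

Count forward from the earlier date (November 28, 2278) to the later (March 17, 2287):
From November 28, 2278 to November 28, 2286: 8 years, of which 2 contain a Feb 29 — 6×365 + 2×366 = 2922 days.
November 2286: 30 − 28 = 2 days remain.
Then December (31), January (31), February 2287 (28): 31 + 31 + 28 = 90 days.
March 1–17, 2287: 17 days.
Residual: 109 days.
Total: 3031 days.
3031 is a multiple of 7, so 2278-11-28 falls on the same weekday: Thursday.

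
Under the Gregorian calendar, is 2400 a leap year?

2400 is a leap year (divisible by 400).

Yes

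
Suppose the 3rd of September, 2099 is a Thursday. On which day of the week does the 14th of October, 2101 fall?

September 3, 2099 → September 3, 2100: 365 days (2100 is not a leap year (divisible by 100 but not 400)).
September 3, 2100 → September 3, 2101: 365 days.
September 2101: 30 − 3 = 27 days remain.
October 1–14, 2101: 14 days.
Residual: 41 days.
Total: 771 days.
771 mod 7 = 1, so 1 day after Thursday is Friday.

Friday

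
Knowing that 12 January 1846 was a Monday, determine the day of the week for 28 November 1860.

Day-of-year of January 12, 1846: 12.
Day-of-year of November 28, 1860: 333.
1846 has 365 days, so 365 − 12 = 353 days remain in 1846.
Full years 1847–1859: 10 common + 3 leap = 10×365 + 3×366 = 4748 days.
Total: 353 + 4748 + 333 = 5434 days.
5434 mod 7 = 2, so 2 days after Monday is Wednesday.

Wednesday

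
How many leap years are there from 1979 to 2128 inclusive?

Years divisible by 4: 1980, 1984, …, 2128 — 38 in all.
Of these, 2100 is divisible by 100 but not 400, so not leap.
2000 is divisible by 400, so still leap.
Leap years: 38 − 1 = 37.

37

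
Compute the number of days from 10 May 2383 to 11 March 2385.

671

May 2383: 31 − 10 = 21 days remain.
Then 21 full months totalling 639 days.
March 1–11, 2385: 11 days.
Total: 21 + 639 + 11 = 671 days.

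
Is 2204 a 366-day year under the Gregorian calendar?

2204 is a leap year.

Yes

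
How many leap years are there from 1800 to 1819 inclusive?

Years divisible by 4 in [1800, 1819]: 1800, 1804, 1808, 1812, 1816.
Of these, 1800 is divisible by 100 but not 400, so not leap.
Leap years: 5 − 1 = 4.

4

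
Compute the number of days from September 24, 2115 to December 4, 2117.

Day-of-year of September 24, 2115: 267.
Day-of-year of December 4, 2117: 338.
2115 has 365 days, so 365 − 267 = 98 days remain in 2115.
Full years: 2116: 366. Sum = 366.
Total: 98 + 366 + 338 = 802 days.

802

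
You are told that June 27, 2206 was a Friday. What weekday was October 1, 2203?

Count forward from the earlier date (October 1, 2203) to the later (June 27, 2206):
October 1, 2203 → October 1, 2204: 366 days (2204 is a leap year).
October 1, 2204 → October 1, 2205: 365 days.
October 2205: 31 − 1 = 30 days remain.
Then November (30), December (31), January (31), February 2206 (28), March (31), April (30), May (31): 30 + 31 + 31 + 28 + 31 + 30 + 31 = 212 days.
June 1–27, 2206: 27 days.
Residual: 269 days.
Total: 1000 days.
1000 mod 7 = 6, so 6 days before Friday is Saturday.

Saturday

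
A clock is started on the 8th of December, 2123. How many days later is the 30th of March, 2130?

Day-of-year of December 8, 2123: 342.
Day-of-year of March 30, 2130: 89.
2123 has 365 days, so 365 − 342 = 23 days remain in 2123.
Full years: 2124: 366; 2125: 365; 2126: 365; 2127: 365; 2128: 366; 2129: 365. Sum = 2192.
Total: 23 + 2192 + 89 = 2304 days.

2304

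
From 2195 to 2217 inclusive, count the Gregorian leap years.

Years divisible by 4 in [2195, 2217]: 2196, 2200, 2204, 2208, 2212, 2216.
Of these, 2200 is divisible by 100 but not 400, so not leap.
Leap years: 6 − 1 = 5.

5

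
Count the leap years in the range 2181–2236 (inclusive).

Years divisible by 4: 2184, 2188, …, 2236 — 14 in all.
Of these, 2200 is divisible by 100 but not 400, so not leap.
Leap years: 14 − 1 = 13.

13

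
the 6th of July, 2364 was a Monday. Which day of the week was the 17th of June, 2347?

Tuesday

Count forward from the earlier date (June 17, 2347) to the later (July 6, 2364):
Day-of-year of June 17, 2347: 168.
Day-of-year of July 6, 2364: 188.
2347 has 365 days, so 365 − 168 = 197 days remain in 2347.
Full years 2348–2363: 12 common + 4 leap = 12×365 + 4×366 = 5844 days.
Total: 197 + 5844 + 188 = 6229 days.
6229 mod 7 = 6, so 6 days before Monday is Tuesday.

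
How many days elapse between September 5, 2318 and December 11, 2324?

Day-of-year of September 5, 2318: 248.
Day-of-year of December 11, 2324: 346.
2318 has 365 days, so 365 − 248 = 117 days remain in 2318.
Full years: 2319: 365; 2320: 366; 2321: 365; 2322: 365; 2323: 365. Sum = 1826.
Total: 117 + 1826 + 346 = 2289 days.

2289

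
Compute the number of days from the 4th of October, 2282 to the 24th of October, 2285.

1116

October 4, 2282 → October 4, 2283: 365 days.
October 4, 2283 → October 4, 2284: 366 days (2284 is a leap year).
October 4, 2284 → October 4, 2285: 365 days.
Within October 2285: 24 − 4 = 20 days.
Total: 1116 days.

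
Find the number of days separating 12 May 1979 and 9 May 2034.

20086

Day-of-year of May 12, 1979: 132.
Day-of-year of May 9, 2034: 129.
1979 has 365 days, so 365 − 132 = 233 days remain in 1979.
Full years 1980–2033: 40 common + 14 leap = 40×365 + 14×366 = 19724 days.
Total: 233 + 19724 + 129 = 20086 days.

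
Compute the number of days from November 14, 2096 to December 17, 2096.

33

November 2096: 30 − 14 = 16 days remain.
December 1–17, 2096: 17 days.
Total: 16 + 17 = 33 days.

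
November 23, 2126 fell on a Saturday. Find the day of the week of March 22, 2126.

Friday

Count forward from the earlier date (March 22, 2126) to the later (November 23, 2126):
March 2126: 31 − 22 = 9 days remain.
Then April (30), May (31), June (30), July (31), August (31), September (30), October (31): 30 + 31 + 30 + 31 + 31 + 30 + 31 = 214 days.
November 1–23, 2126: 23 days.
Total: 9 + 214 + 23 = 246 days.
246 mod 7 = 1, so 1 day before Saturday is Friday.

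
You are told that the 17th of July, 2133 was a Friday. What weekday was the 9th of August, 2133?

July 2133: 31 − 17 = 14 days remain.
August 1–9, 2133: 9 days.
Total: 14 + 9 = 23 days.
23 mod 7 = 2, so 2 days after Friday is Sunday.

Sunday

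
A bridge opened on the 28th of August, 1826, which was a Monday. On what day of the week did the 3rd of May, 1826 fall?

Wednesday

Count forward from the earlier date (May 3, 1826) to the later (August 28, 1826):
May 1826: 31 − 3 = 28 days remain.
Then June (30), July (31): 30 + 31 = 61 days.
August 1–28, 1826: 28 days.
Total: 28 + 61 + 28 = 117 days.
117 mod 7 = 5, so 5 days before Monday is Wednesday.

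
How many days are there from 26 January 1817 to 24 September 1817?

241

January 1817: 31 − 26 = 5 days remain.
Then February 1817 (28), March (31), April (30), May (31), June (30), July (31), August (31): 28 + 31 + 30 + 31 + 30 + 31 + 31 = 212 days.
September 1–24, 1817: 24 days.
Total: 5 + 212 + 24 = 241 days.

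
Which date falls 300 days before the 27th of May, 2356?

the 1st of August, 2355

Count 300 days before May 27, 2356:
Day-of-year of August 1, 2355: 213.
Day-of-year of May 27, 2356: 148.
2355 has 365 days, so 365 − 213 = 152 days remain in 2355.
Total: 152 + 148 = 300 days.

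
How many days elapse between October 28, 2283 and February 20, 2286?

846

Day-of-year of October 28, 2283: 301.
Day-of-year of February 20, 2286: 51.
2283 has 365 days, so 365 − 301 = 64 days remain in 2283.
Full years: 2284: 366; 2285: 365. Sum = 731.
Total: 64 + 731 + 51 = 846 days.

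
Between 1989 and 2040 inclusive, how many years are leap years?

Years divisible by 4: 1992, 1996, …, 2040 — 13 in all.
2000 is divisible by 400, so still leap.
No century exceptions apply. Count: 13.

13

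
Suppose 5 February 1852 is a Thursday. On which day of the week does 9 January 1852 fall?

Count forward from the earlier date (January 9, 1852) to the later (February 5, 1852):
January 1852: 31 − 9 = 22 days remain.
February 1–5, 1852: 5 days (1852 is a leap year).
Total: 22 + 5 = 27 days.
27 mod 7 = 6, so 6 days before Thursday is Friday.

Friday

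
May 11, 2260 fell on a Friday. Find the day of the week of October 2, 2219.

Saturday

Count forward from the earlier date (October 2, 2219) to the later (May 11, 2260):
Day-of-year of October 2, 2219: 275.
Day-of-year of May 11, 2260: 132.
2219 has 365 days, so 365 − 275 = 90 days remain in 2219.
Full years 2220–2259: 30 common + 10 leap = 30×365 + 10×366 = 14610 days.
Total: 90 + 14610 + 132 = 14832 days.
14832 mod 7 = 6, so 6 days before Friday is Saturday.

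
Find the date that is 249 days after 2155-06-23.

2156-02-27

Count 249 days after June 23, 2155:
Day-of-year of June 23, 2155: 174.
Day-of-year of February 27, 2156: 58.
2155 has 365 days, so 365 − 174 = 191 days remain in 2155.
Total: 191 + 58 = 249 days.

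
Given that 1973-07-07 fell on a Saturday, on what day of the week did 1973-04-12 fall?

Count forward from the earlier date (April 12, 1973) to the later (July 7, 1973):
April 1973: 30 − 12 = 18 days remain.
Then May (31), June (30): 31 + 30 = 61 days.
July 1–7, 1973: 7 days.
Total: 18 + 61 + 7 = 86 days.
86 mod 7 = 2, so 2 days before Saturday is Thursday.

Thursday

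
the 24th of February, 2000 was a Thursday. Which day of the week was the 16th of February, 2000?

Wednesday

Count forward from the earlier date (February 16, 2000) to the later (February 24, 2000):
Within February 2000: 24 − 16 = 8 days.
8 mod 7 = 1, so 1 day before Thursday is Wednesday.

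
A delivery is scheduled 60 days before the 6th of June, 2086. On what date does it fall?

the 7th of April, 2086

Count 60 days before June 6, 2086:
April 2086: 30 − 7 = 23 days remain.
Then May (31): 31 days.
June 1–6, 2086: 6 days.
Total: 23 + 31 + 6 = 60 days.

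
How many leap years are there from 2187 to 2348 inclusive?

Years divisible by 4: 2188, 2192, …, 2348 — 41 in all.
Of these, 2200, 2300 are divisible by 100 but not 400, so not leap.
Leap years: 41 − 2 = 39.

39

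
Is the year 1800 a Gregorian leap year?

1800 is not a leap year (divisible by 100 but not 400).

No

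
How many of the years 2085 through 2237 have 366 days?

Years divisible by 4: 2088, 2092, …, 2236 — 38 in all.
Of these, 2100, 2200 are divisible by 100 but not 400, so not leap.
Leap years: 38 − 2 = 36.

36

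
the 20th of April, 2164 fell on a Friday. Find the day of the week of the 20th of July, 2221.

Day-of-year of April 20, 2164: 111.
Day-of-year of July 20, 2221: 201.
2164 has 366 days, so 366 − 111 = 255 days remain in 2164.
Full years 2165–2220: 43 common + 13 leap = 43×365 + 13×366 = 20453 days.
Total: 255 + 20453 + 201 = 20909 days.
20909 is a multiple of 7, so the 20th of July, 2221 falls on the same weekday: Friday.

Friday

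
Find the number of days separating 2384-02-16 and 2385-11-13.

636

February 2384: 29 − 16 = 13 days remain (2384 is a leap year, so February has 29 days).
Then 20 full months totalling 610 days.
November 1–13, 2385: 13 days.
Total: 13 + 610 + 13 = 636 days.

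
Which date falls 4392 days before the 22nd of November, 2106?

the 12th of November, 2094

Count 4392 days before November 22, 2106:
From November 12, 2094 to November 12, 2106: 12 years, of which 2 contain a Feb 29 — 10×365 + 2×366 = 4382 days.
(2100 is not a leap year (divisible by 100 but not 400).)
Within November 2106: 22 − 12 = 10 days.
Total: 4392 days.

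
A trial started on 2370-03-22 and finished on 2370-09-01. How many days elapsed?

March 2370: 31 − 22 = 9 days remain.
Then April (30), May (31), June (30), July (31), August (31): 30 + 31 + 30 + 31 + 31 = 153 days.
September 1, 2370: 1 day.
Total: 9 + 153 + 1 = 163 days.

163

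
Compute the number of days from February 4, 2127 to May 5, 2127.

90

February 2127: 28 − 4 = 24 days remain (2127 is not a leap year, so February has 28 days).
Then March (31), April (30): 31 + 30 = 61 days.
May 1–5, 2127: 5 days.
Total: 24 + 61 + 5 = 90 days.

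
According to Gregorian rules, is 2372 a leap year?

Yes

2372 is a leap year.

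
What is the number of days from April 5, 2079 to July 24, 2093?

5224

From April 5, 2079 to April 5, 2093: 14 years, of which 4 contain a Feb 29 — 10×365 + 4×366 = 5114 days.
April 2093: 30 − 5 = 25 days remain.
Then May (31), June (30): 31 + 30 = 61 days.
July 1–24, 2093: 24 days.
Residual: 110 days.
Total: 5224 days.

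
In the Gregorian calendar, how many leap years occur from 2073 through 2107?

7

Years divisible by 4 in [2073, 2107]: 2076, 2080, 2084, 2088, 2092, 2096, 2100, 2104.
Of these, 2100 is divisible by 100 but not 400, so not leap.
Leap years: 8 − 1 = 7.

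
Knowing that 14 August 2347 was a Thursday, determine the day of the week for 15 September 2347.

Monday

August 2347: 31 − 14 = 17 days remain.
September 1–15, 2347: 15 days.
Total: 17 + 15 = 32 days.
32 mod 7 = 4, so 4 days after Thursday is Monday.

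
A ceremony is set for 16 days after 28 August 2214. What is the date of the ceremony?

13 September 2214

Count 16 days after August 28, 2214:
August 2214: 31 − 28 = 3 days remain.
September 1–13, 2214: 13 days.
Total: 3 + 13 = 16 days.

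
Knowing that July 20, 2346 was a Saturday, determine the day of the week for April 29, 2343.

Count forward from the earlier date (April 29, 2343) to the later (July 20, 2346):
Day-of-year of April 29, 2343: 119.
Day-of-year of July 20, 2346: 201.
2343 has 365 days, so 365 − 119 = 246 days remain in 2343.
Full years: 2344: 366; 2345: 365. Sum = 731.
Total: 246 + 731 + 201 = 1178 days.
1178 mod 7 = 2, so 2 days before Saturday is Thursday.

Thursday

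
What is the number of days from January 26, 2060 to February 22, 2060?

27

January 2060: 31 − 26 = 5 days remain.
February 1–22, 2060: 22 days (2060 is a leap year).
Total: 5 + 22 = 27 days.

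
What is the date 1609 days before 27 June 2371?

30 January 2367

Count 1609 days before June 27, 2371:
January 30, 2367 → January 30, 2368: 365 days.
January 30, 2368 → January 30, 2369: 366 days (2368 is a leap year).
January 30, 2369 → January 30, 2370: 365 days.
January 30, 2370 → January 30, 2371: 365 days.
January 2371: 31 − 30 = 1 day remains.
Then February 2371 (28), March (31), April (30), May (31): 28 + 31 + 30 + 31 = 120 days.
June 1–27, 2371: 27 days.
Residual: 148 days.
Total: 1609 days.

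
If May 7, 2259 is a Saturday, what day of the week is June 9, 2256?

Monday

Count forward from the earlier date (June 9, 2256) to the later (May 7, 2259):
June 9, 2256 → June 9, 2257: 365 days.
June 9, 2257 → June 9, 2258: 365 days.
June 2258: 30 − 9 = 21 days remain.
Then 10 full months totalling 304 days.
May 1–7, 2259: 7 days.
Residual: 332 days.
Total: 1062 days.
1062 mod 7 = 5, so 5 days before Saturday is Monday.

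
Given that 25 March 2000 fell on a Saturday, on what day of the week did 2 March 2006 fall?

Thursday

March 25, 2000 → March 25, 2001: 365 days.
March 25, 2001 → March 25, 2002: 365 days.
March 25, 2002 → March 25, 2003: 365 days.
March 25, 2003 → March 25, 2004: 366 days (2004 is a leap year).
March 25, 2004 → March 25, 2005: 365 days.
March 2005: 31 − 25 = 6 days remain.
Then 11 full months totalling 334 days.
March 1–2, 2006: 2 days.
Residual: 342 days.
Total: 2168 days.
2168 mod 7 = 5, so 5 days after Saturday is Thursday.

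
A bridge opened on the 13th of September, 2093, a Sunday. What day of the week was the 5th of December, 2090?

Count forward from the earlier date (December 5, 2090) to the later (September 13, 2093):
December 5, 2090 → December 5, 2091: 365 days.
December 5, 2091 → December 5, 2092: 366 days (2092 is a leap year).
December 2092: 31 − 5 = 26 days remain.
Then January (31), February 2093 (28), March (31), April (30), May (31), June (30), July (31), August (31): 31 + 28 + 31 + 30 + 31 + 30 + 31 + 31 = 243 days.
September 1–13, 2093: 13 days.
Residual: 282 days.
Total: 1013 days.
1013 mod 7 = 5, so 5 days before Sunday is Tuesday.

Tuesday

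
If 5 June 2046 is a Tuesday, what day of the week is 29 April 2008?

Tuesday

Count forward from the earlier date (April 29, 2008) to the later (June 5, 2046):
Day-of-year of April 29, 2008: 120.
Day-of-year of June 5, 2046: 156.
2008 has 366 days, so 366 − 120 = 246 days remain in 2008.
Full years 2009–2045: 28 common + 9 leap = 28×365 + 9×366 = 13514 days.
Total: 246 + 13514 + 156 = 13916 days.
13916 is a multiple of 7, so 29 April 2008 falls on the same weekday: Tuesday.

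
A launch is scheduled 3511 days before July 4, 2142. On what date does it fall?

November 22, 2132

Count 3511 days before July 4, 2142:
Day-of-year of November 22, 2132: 327.
Day-of-year of July 4, 2142: 185.
2132 has 366 days, so 366 − 327 = 39 days remain in 2132.
Full years 2133–2141: 7 common + 2 leap = 7×365 + 2×366 = 3287 days.
Total: 39 + 3287 + 185 = 3511 days.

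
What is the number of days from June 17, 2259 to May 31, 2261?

Day-of-year of June 17, 2259: 168.
Day-of-year of May 31, 2261: 151.
2259 has 365 days, so 365 − 168 = 197 days remain in 2259.
Full years: 2260: 366. Sum = 366.
Total: 197 + 366 + 151 = 714 days.

714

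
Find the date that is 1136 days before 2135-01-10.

2131-12-01

Count 1136 days before January 10, 2135:
December 1, 2131 → December 1, 2132: 366 days (2132 is a leap year).
December 1, 2132 → December 1, 2133: 365 days.
December 1, 2133 → December 1, 2134: 365 days.
December 2134: 31 − 1 = 30 days remain.
January 1–10, 2135: 10 days.
Residual: 40 days.
Total: 1136 days.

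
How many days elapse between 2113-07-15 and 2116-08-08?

1120

Day-of-year of July 15, 2113: 196.
Day-of-year of August 8, 2116: 221.
2113 has 365 days, so 365 − 196 = 169 days remain in 2113.
Full years: 2114: 365; 2115: 365. Sum = 730.
Total: 169 + 730 + 221 = 1120 days.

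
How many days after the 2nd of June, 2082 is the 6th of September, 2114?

From June 2, 2082 to June 2, 2114: 32 years, of which 7 contain a Feb 29 — 25×365 + 7×366 = 11687 days.
(2100 is not a leap year (divisible by 100 but not 400).)
June 2114: 30 − 2 = 28 days remain.
Then July (31), August (31): 31 + 31 = 62 days.
September 1–6, 2114: 6 days.
Residual: 96 days.
Total: 11783 days.

11783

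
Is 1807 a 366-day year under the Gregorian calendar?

1807 is not a leap year.

No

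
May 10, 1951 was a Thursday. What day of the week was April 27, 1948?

Tuesday

Count forward from the earlier date (April 27, 1948) to the later (May 10, 1951):
April 27, 1948 → April 27, 1949: 365 days.
April 27, 1949 → April 27, 1950: 365 days.
April 27, 1950 → April 27, 1951: 365 days.
April 1951: 30 − 27 = 3 days remain.
May 1–10, 1951: 10 days.
Residual: 13 days.
Total: 1108 days.
1108 mod 7 = 2, so 2 days before Thursday is Tuesday.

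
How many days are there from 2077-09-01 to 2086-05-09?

3172

Day-of-year of September 1, 2077: 244.
Day-of-year of May 9, 2086: 129.
2077 has 365 days, so 365 − 244 = 121 days remain in 2077.
Full years 2078–2085: 6 common + 2 leap = 6×365 + 2×366 = 2922 days.
Total: 121 + 2922 + 129 = 3172 days.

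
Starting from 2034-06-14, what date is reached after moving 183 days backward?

2033-12-13

Count 183 days before June 14, 2034:
Day-of-year of December 13, 2033: 347.
Day-of-year of June 14, 2034: 165.
2033 has 365 days, so 365 − 347 = 18 days remain in 2033.
Total: 18 + 165 = 183 days.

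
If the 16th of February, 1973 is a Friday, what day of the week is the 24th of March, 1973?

Saturday

February 1973: 28 − 16 = 12 days remain (1973 is not a leap year, so February has 28 days).
March 1–24, 1973: 24 days.
Total: 12 + 24 = 36 days.
36 mod 7 = 1, so 1 day after Friday is Saturday.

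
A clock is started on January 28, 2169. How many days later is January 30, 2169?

2

Within January 2169: 30 − 28 = 2 days.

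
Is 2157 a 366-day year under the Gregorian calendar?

2157 is not a leap year.

No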